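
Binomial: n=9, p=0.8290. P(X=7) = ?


C(9,7) = 36
p^7 = 0.269080
(1-p)^2 = 0.029241
P = 36 * 0.269080 * 0.029241 = 0.2833

P(X=7) = 0.2833


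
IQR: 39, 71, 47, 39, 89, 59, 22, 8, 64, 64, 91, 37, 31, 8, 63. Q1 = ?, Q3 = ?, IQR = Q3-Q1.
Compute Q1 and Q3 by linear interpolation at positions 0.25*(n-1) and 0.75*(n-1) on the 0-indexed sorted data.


Sorted: 8, 8, 22, 31, 37, 39, 39, 47, 59, 63, 64, 64, 71, 89, 91
Q1 (25th %ile) = 34.0000
Q3 (75th %ile) = 64.0000
IQR = 64.0000 - 34.0000 = 30.0000

IQR = 30.0000


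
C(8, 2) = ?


C(8,2) = 8!/(2! × 6!)
= 40320/(2 × 720)
= 28

C(8,2) = 28


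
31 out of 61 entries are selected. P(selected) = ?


P = 31/61 = 0.5082

P = 0.5082


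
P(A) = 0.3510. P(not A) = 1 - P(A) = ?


P(not A) = 1 - 0.3510 = 0.6490

P(not A) = 0.6490


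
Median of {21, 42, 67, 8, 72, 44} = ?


Sorted: 8, 21, 42, 44, 67, 72
n = 6 (even)
Middle values: 42 and 44
Median = (42+44)/2 = 43.0000

Median = 43.0000


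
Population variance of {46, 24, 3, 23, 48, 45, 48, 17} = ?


Mean = 31.7500
Squared deviations: 203.0625, 60.0625, 826.5625, 76.5625, 264.0625, 175.5625, 264.0625, 217.5625
Sum = 2087.5000
Variance = 2087.5000/8 = 260.9375

Variance = 260.9375


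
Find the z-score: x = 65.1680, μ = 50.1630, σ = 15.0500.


z = (65.1680 - 50.1630)/15.0500
= 15.0050/15.0500
= 0.9970

z = 0.9970


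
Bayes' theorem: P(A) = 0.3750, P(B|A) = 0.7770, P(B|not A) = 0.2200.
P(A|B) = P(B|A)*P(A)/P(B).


P(B) = P(B|A)*P(A) + P(B|A')*P(A')
= 0.7770*0.3750 + 0.2200*0.6250
= 0.291375 + 0.137500 = 0.428875
P(A|B) = 0.291375/0.428875 = 0.6794

P(A|B) = 0.6794


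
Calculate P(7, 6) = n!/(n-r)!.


P(7,6) = 7!/1!
= 5040/1
= 5040

P(7,6) = 5040


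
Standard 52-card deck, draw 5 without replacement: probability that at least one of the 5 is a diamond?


P(at least one) = 1 - P(none)
P(none) = (39/52) × (38/51) × (37/50) × (36/49) × (35/48) = 0.221534
P(at least one) = 1 - 0.221534 = 0.7785

P = 0.7785


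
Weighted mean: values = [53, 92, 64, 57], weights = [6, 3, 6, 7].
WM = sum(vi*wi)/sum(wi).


Numerator = 53*6 + 92*3 + 64*6 + 57*7 = 1377
Denominator = 6 + 3 + 6 + 7 = 22
WM = 1377/22 = 62.5909

WM = 62.5909


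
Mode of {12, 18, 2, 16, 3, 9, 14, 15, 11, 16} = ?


Frequencies: 2:1, 3:1, 9:1, 11:1, 12:1, 14:1, 15:1, 16:2, 18:1
Max frequency = 2
Mode = 16

Mode = 16


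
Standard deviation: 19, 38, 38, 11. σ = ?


Mean = 26.5000
Variance = 140.2500
SD = sqrt(140.2500) = 11.8427

SD = 11.8427


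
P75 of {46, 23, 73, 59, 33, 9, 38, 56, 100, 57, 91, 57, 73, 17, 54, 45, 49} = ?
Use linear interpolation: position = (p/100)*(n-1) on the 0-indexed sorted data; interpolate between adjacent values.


Sorted: 9, 17, 23, 33, 38, 45, 46, 49, 54, 56, 57, 57, 59, 73, 73, 91, 100
n = 17
Index = 75/100 * 16 = 12.0000
Lower = data[12] = 59, Upper = data[13] = 73
P75 = 59 + 0*(14) = 59.0000

P75 = 59.0000


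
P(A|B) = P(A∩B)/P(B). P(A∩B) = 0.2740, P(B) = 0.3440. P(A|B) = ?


P(A|B) = 0.2740/0.3440 = 0.7965

P(A|B) = 0.7965


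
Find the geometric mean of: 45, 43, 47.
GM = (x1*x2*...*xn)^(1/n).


Product = 45 × 43 × 47 = 90945
GM = 90945^(1/3) = 44.9704

GM = 44.9704


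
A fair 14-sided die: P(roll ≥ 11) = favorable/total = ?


Favorable outcomes (roll ≥ 11): 4
Total outcomes = 14
P = 4/14 = 0.2857

P = 0.2857


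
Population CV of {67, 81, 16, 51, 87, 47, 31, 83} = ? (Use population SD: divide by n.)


Mean = 57.8750
SD = 24.3384
CV = (24.3384/57.8750)*100 = 42.0534%

CV = 42.0534%


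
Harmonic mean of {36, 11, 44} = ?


Sum of reciprocals = 1/36 + 1/11 + 1/44 = 0.141414
HM = 3/0.141414 = 21.2143

HM = 21.2143


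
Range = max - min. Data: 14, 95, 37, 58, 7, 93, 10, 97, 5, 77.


Max = 97, Min = 5
Range = 97 - 5 = 92

Range = 92


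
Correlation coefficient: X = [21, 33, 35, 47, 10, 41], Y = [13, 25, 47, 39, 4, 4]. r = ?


Mean X = 31.1667, Mean Y = 22.0000
SD X = 12.361454, SD Y = 16.593171
Cov = 111.000000
r = 111.000000/(12.361454*16.593171) = 0.5412

r = 0.5412


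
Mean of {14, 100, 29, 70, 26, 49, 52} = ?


Sum = 14 + 100 + 29 + 70 + 26 + 49 + 52 = 340
n = 7
Mean = 340/7 = 48.5714

Mean = 48.5714


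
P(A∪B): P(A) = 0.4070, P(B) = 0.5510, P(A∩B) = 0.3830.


P(A∪B) = 0.4070 + 0.5510 - 0.3830
= 0.9580 - 0.3830
= 0.5750

P(A∪B) = 0.5750


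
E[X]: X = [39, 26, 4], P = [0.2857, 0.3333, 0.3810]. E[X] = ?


E[X] = 39*0.2857 + 26*0.3333 + 4*0.3810
= 11.1423 + 8.6658 + 1.5240
= 21.3321

E[X] = 21.3321


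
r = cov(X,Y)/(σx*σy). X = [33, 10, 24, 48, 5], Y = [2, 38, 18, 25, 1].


Mean X = 24.0000, Mean Y = 16.8000
SD X = 15.582041, SD Y = 14.048487
Cov = 13.400000
r = 13.400000/(15.582041*14.048487) = 0.0612

r = 0.0612


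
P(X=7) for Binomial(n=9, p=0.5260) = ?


C(9,7) = 36
p^7 = 0.011140
(1-p)^2 = 0.224676
P = 36 * 0.011140 * 0.224676 = 0.0901

P(X=7) = 0.0901


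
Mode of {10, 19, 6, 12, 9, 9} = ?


Frequencies: 6:1, 9:2, 10:1, 12:1, 19:1
Max frequency = 2
Mode = 9

Mode = 9


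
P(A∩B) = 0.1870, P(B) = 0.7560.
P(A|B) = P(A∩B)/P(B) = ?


P(A|B) = 0.1870/0.7560 = 0.2474

P(A|B) = 0.2474


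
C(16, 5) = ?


C(16,5) = 16!/(5! × 11!)
= 20922789888000/(120 × 39916800)
= 4368

C(16,5) = 4368


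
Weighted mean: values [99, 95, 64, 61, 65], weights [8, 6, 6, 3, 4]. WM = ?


Numerator = 99*8 + 95*6 + 64*6 + 61*3 + 65*4 = 2189
Denominator = 8 + 6 + 6 + 3 + 4 = 27
WM = 2189/27 = 81.0741

WM = 81.0741


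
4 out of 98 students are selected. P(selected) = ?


P = 4/98 = 0.0408

P = 0.0408


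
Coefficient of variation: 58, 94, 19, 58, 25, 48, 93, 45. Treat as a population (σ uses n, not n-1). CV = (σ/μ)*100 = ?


Mean = 55.0000
SD = 25.8070
CV = (25.8070/55.0000)*100 = 46.9218%

CV = 46.9218%


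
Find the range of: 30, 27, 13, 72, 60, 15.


Max = 72, Min = 13
Range = 72 - 13 = 59

Range = 59


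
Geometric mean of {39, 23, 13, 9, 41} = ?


Product = 39 × 23 × 13 × 9 × 41 = 4302909
GM = 4302909^(1/5) = 21.2203

GM = 21.2203


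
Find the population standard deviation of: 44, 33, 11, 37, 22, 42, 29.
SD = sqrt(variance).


Mean = 31.1429
Variance = 116.4082
SD = sqrt(116.4082) = 10.7893

SD = 10.7893


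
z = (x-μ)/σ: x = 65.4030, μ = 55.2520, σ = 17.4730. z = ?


z = (65.4030 - 55.2520)/17.4730
= 10.1510/17.4730
= 0.5810

z = 0.5810


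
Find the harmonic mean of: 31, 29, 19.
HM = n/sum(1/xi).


Sum of reciprocals = 1/31 + 1/29 + 1/19 = 0.119372
HM = 3/0.119372 = 25.1314

HM = 25.1314


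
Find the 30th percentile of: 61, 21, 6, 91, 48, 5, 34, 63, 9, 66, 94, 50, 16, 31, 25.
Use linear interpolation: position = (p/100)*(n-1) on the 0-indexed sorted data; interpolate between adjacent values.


Sorted: 5, 6, 9, 16, 21, 25, 31, 34, 48, 50, 61, 63, 66, 91, 94
n = 15
Index = 30/100 * 14 = 4.2000
Lower = data[4] = 21, Upper = data[5] = 25
P30 = 21 + 0.2000*(4) = 21.8000

P30 = 21.8000


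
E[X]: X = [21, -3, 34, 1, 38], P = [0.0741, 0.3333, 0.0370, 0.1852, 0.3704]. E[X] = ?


E[X] = 21*0.0741 - 3*0.3333 + 34*0.0370 + 1*0.1852 + 38*0.3704
= 1.5561 - 0.9999 + 1.2580 + 0.1852 + 14.0752
= 16.0746

E[X] = 16.0746


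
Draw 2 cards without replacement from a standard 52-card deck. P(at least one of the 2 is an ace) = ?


P(at least one) = 1 - P(none)
P(none) = (48/52) × (47/51) = 0.850679
P(at least one) = 1 - 0.850679 = 0.1493

P = 0.1493


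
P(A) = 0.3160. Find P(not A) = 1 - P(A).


P(not A) = 1 - 0.3160 = 0.6840

P(not A) = 0.6840


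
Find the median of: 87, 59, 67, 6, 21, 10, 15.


Sorted: 6, 10, 15, 21, 59, 67, 87
n = 7 (odd)
Middle value = 21

Median = 21


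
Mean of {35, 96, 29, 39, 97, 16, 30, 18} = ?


Sum = 35 + 96 + 29 + 39 + 97 + 16 + 30 + 18 = 360
n = 8
Mean = 360/8 = 45.0000

Mean = 45.0000


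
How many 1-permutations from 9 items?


P(9,1) = 9!/8!
= 362880/40320
= 9

P(9,1) = 9


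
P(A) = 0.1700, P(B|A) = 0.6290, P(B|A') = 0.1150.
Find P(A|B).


P(B) = P(B|A)*P(A) + P(B|A')*P(A')
= 0.6290*0.1700 + 0.1150*0.8300
= 0.106930 + 0.095450 = 0.202380
P(A|B) = 0.106930/0.202380 = 0.5284

P(A|B) = 0.5284


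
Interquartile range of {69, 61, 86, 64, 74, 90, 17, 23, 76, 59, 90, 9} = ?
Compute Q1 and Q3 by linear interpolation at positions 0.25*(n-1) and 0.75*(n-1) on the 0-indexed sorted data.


Sorted: 9, 17, 23, 59, 61, 64, 69, 74, 76, 86, 90, 90
Q1 (25th %ile) = 50.0000
Q3 (75th %ile) = 78.5000
IQR = 78.5000 - 50.0000 = 28.5000

IQR = 28.5000


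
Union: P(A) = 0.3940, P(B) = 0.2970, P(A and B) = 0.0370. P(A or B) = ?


P(A∪B) = 0.3940 + 0.2970 - 0.0370
= 0.6910 - 0.0370
= 0.6540

P(A∪B) = 0.6540


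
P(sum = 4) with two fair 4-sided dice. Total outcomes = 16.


Total outcomes = 4×4 = 16
Favorable (sum = 4): 3
P = 3/16 = 0.1875

P = 0.1875


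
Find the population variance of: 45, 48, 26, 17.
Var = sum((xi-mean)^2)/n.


Mean = 34.0000
Squared deviations: 121.0000, 196.0000, 64.0000, 289.0000
Sum = 670.0000
Variance = 670.0000/4 = 167.5000

Variance = 167.5000


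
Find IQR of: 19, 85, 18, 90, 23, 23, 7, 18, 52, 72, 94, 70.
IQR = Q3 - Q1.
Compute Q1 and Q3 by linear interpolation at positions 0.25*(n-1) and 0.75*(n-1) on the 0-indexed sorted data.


Sorted: 7, 18, 18, 19, 23, 23, 52, 70, 72, 85, 90, 94
Q1 (25th %ile) = 18.7500
Q3 (75th %ile) = 75.2500
IQR = 75.2500 - 18.7500 = 56.5000

IQR = 56.5000


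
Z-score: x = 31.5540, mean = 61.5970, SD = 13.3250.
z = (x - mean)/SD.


z = (31.5540 - 61.5970)/13.3250
= -30.0430/13.3250
= -2.2546

z = -2.2546


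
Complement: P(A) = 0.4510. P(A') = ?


P(not A) = 1 - 0.4510 = 0.5490

P(not A) = 0.5490


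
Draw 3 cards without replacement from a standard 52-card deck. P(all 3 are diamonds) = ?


P(all diamonds) = (13/52) × (12/51) × (11/50)
= 0.0129

P = 0.0129


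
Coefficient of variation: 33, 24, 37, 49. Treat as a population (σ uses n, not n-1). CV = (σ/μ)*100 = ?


Mean = 35.7500
SD = 8.9826
CV = (8.9826/35.7500)*100 = 25.1262%

CV = 25.1262%


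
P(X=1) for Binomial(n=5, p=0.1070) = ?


C(5,1) = 5
p^1 = 0.107000
(1-p)^4 = 0.635925
P = 5 * 0.107000 * 0.635925 = 0.3402

P(X=1) = 0.3402


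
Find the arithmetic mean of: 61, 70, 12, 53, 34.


Sum = 61 + 70 + 12 + 53 + 34 = 230
n = 5
Mean = 230/5 = 46.0000

Mean = 46.0000


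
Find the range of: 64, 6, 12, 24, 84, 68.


Max = 84, Min = 6
Range = 84 - 6 = 78

Range = 78


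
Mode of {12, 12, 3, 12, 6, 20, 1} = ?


Frequencies: 1:1, 3:1, 6:1, 12:3, 20:1
Max frequency = 3
Mode = 12

Mode = 12


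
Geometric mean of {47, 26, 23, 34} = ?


Product = 47 × 26 × 23 × 34 = 955604
GM = 955604^(1/4) = 31.2658

GM = 31.2658


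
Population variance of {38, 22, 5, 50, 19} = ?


Mean = 26.8000
Squared deviations: 125.4400, 23.0400, 475.2400, 538.2400, 60.8400
Sum = 1222.8000
Variance = 1222.8000/5 = 244.5600

Variance = 244.5600


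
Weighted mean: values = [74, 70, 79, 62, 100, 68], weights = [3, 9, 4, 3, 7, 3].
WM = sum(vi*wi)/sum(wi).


Numerator = 74*3 + 70*9 + 79*4 + 62*3 + 100*7 + 68*3 = 2258
Denominator = 3 + 9 + 4 + 3 + 7 + 3 = 29
WM = 2258/29 = 77.8621

WM = 77.8621


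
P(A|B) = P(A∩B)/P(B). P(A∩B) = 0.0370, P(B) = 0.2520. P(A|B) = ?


P(A|B) = 0.0370/0.2520 = 0.1468

P(A|B) = 0.1468


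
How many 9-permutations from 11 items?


P(11,9) = 11!/2!
= 39916800/2
= 19958400

P(11,9) = 19958400


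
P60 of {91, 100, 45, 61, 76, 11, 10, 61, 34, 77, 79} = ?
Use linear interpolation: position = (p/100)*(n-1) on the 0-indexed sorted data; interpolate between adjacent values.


Sorted: 10, 11, 34, 45, 61, 61, 76, 77, 79, 91, 100
n = 11
Index = 60/100 * 10 = 6.0000
Lower = data[6] = 76, Upper = data[7] = 77
P60 = 76 + 0*(1) = 76.0000

P60 = 76.0000


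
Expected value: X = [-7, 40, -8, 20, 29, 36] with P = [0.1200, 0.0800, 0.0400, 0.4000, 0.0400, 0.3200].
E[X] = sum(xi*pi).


E[X] = -7*0.1200 + 40*0.0800 - 8*0.0400 + 20*0.4000 + 29*0.0400 + 36*0.3200
= -0.8400 + 3.2000 - 0.3200 + 8.0000 + 1.1600 + 11.5200
= 22.7200

E[X] = 22.7200


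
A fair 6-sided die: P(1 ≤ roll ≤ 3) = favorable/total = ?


Favorable outcomes (1 ≤ roll ≤ 3): 3
Total outcomes = 6
P = 3/6 = 0.5000

P = 0.5000


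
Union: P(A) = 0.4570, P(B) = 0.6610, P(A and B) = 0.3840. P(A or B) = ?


P(A∪B) = 0.4570 + 0.6610 - 0.3840
= 1.1180 - 0.3840
= 0.7340

P(A∪B) = 0.7340


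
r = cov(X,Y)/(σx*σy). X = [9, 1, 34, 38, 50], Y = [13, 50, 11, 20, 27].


Mean X = 26.4000, Mean Y = 24.2000
SD X = 18.423898, SD Y = 14.076931
Cov = -108.680000
r = -108.680000/(18.423898*14.076931) = -0.4190

r = -0.4190


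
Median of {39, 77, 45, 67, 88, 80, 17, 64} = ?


Sorted: 17, 39, 45, 64, 67, 77, 80, 88
n = 8 (even)
Middle values: 64 and 67
Median = (64+67)/2 = 65.5000

Median = 65.5000


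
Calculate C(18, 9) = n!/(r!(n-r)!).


C(18,9) = 18!/(9! × 9!)
= 6402373705728000/(362880 × 362880)
= 48620

C(18,9) = 48620


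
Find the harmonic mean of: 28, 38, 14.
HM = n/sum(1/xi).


Sum of reciprocals = 1/28 + 1/38 + 1/14 = 0.133459
HM = 3/0.133459 = 22.4789

HM = 22.4789


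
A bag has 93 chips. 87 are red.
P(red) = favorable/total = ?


P = 87/93 = 0.9355

P = 0.9355


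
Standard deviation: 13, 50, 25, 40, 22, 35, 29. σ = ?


Mean = 30.5714
Variance = 128.8163
SD = sqrt(128.8163) = 11.3497

SD = 11.3497


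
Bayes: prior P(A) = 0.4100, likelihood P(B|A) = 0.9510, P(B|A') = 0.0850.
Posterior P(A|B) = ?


P(B) = P(B|A)*P(A) + P(B|A')*P(A')
= 0.9510*0.4100 + 0.0850*0.5900
= 0.389910 + 0.050150 = 0.440060
P(A|B) = 0.389910/0.440060 = 0.8860

P(A|B) = 0.8860


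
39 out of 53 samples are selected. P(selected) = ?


P = 39/53 = 0.7358

P = 0.7358


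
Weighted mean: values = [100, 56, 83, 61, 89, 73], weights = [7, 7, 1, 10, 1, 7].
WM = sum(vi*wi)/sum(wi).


Numerator = 100*7 + 56*7 + 83*1 + 61*10 + 89*1 + 73*7 = 2385
Denominator = 7 + 7 + 1 + 10 + 1 + 7 = 33
WM = 2385/33 = 72.2727

WM = 72.2727


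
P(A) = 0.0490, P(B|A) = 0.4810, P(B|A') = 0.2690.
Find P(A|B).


P(B) = P(B|A)*P(A) + P(B|A')*P(A')
= 0.4810*0.0490 + 0.2690*0.9510
= 0.023569 + 0.255819 = 0.279388
P(A|B) = 0.023569/0.279388 = 0.0844

P(A|B) = 0.0844


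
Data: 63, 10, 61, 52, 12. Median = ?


Sorted: 10, 12, 52, 61, 63
n = 5 (odd)
Middle value = 52

Median = 52


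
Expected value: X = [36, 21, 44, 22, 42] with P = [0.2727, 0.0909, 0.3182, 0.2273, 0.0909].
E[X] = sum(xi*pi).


E[X] = 36*0.2727 + 21*0.0909 + 44*0.3182 + 22*0.2273 + 42*0.0909
= 9.8172 + 1.9089 + 14.0008 + 5.0006 + 3.8178
= 34.5453

E[X] = 34.5453


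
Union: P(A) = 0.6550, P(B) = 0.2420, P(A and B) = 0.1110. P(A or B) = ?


P(A∪B) = 0.6550 + 0.2420 - 0.1110
= 0.8970 - 0.1110
= 0.7860

P(A∪B) = 0.7860


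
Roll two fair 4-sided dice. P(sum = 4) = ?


Total outcomes = 4×4 = 16
Favorable (sum = 4): 3
P = 3/16 = 0.1875

P = 0.1875


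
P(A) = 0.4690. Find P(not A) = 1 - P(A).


P(not A) = 1 - 0.4690 = 0.5310

P(not A) = 0.5310


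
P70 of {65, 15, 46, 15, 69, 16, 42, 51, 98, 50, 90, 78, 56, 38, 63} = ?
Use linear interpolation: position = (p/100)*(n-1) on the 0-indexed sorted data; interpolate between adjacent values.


Sorted: 15, 15, 16, 38, 42, 46, 50, 51, 56, 63, 65, 69, 78, 90, 98
n = 15
Index = 70/100 * 14 = 9.8000
Lower = data[9] = 63, Upper = data[10] = 65
P70 = 63 + 0.8000*(2) = 64.6000

P70 = 64.6000


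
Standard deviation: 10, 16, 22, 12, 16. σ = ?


Mean = 15.2000
Variance = 16.9600
SD = sqrt(16.9600) = 4.1183

SD = 4.1183


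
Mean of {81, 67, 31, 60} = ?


Sum = 81 + 67 + 31 + 60 = 239
n = 4
Mean = 239/4 = 59.7500

Mean = 59.7500


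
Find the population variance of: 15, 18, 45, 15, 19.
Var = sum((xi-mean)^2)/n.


Mean = 22.4000
Squared deviations: 54.7600, 19.3600, 510.7600, 54.7600, 11.5600
Sum = 651.2000
Variance = 651.2000/5 = 130.2400

Variance = 130.2400


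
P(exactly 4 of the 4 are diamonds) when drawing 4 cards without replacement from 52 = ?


Hypergeometric: P(X=4) = C(13,4)·C(39,0) / C(52,4)
= 715 × 1 / 270725
= 715/270725 = 0.0026

P = 0.0026


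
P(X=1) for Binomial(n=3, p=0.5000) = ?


C(3,1) = 3
p^1 = 0.500000
(1-p)^2 = 0.250000
P = 3 * 0.500000 * 0.250000 = 0.3750

P(X=1) = 0.3750


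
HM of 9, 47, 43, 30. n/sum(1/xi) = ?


Sum of reciprocals = 1/9 + 1/47 + 1/43 + 1/30 = 0.188977
HM = 4/0.188977 = 21.1666

HM = 21.1666


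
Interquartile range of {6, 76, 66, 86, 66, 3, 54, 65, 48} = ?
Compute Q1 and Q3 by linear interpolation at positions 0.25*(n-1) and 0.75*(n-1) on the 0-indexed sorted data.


Sorted: 3, 6, 48, 54, 65, 66, 66, 76, 86
Q1 (25th %ile) = 48.0000
Q3 (75th %ile) = 66.0000
IQR = 66.0000 - 48.0000 = 18.0000

IQR = 18.0000


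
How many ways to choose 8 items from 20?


C(20,8) = 20!/(8! × 12!)
= 2432902008176640000/(40320 × 479001600)
= 125970

C(20,8) = 125970


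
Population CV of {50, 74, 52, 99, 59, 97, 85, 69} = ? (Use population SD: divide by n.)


Mean = 73.1250
SD = 17.9544
CV = (17.9544/73.1250)*100 = 24.5530%

CV = 24.5530%


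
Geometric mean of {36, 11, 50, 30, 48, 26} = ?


Product = 36 × 11 × 50 × 30 × 48 × 26 = 741312000
GM = 741312000^(1/6) = 30.0839

GM = 30.0839


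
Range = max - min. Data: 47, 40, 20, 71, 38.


Max = 71, Min = 20
Range = 71 - 20 = 51

Range = 51


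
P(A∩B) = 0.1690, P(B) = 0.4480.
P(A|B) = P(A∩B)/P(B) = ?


P(A|B) = 0.1690/0.4480 = 0.3772

P(A|B) = 0.3772


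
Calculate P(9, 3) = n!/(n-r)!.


P(9,3) = 9!/6!
= 362880/720
= 504

P(9,3) = 504


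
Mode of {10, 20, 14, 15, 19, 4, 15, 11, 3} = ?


Frequencies: 3:1, 4:1, 10:1, 11:1, 14:1, 15:2, 19:1, 20:1
Max frequency = 2
Mode = 15

Mode = 15


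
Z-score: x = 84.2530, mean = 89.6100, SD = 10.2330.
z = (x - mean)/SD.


z = (84.2530 - 89.6100)/10.2330
= -5.3570/10.2330
= -0.5235

z = -0.5235


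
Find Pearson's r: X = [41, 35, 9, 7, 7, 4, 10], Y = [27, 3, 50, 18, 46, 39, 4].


Mean X = 16.1429, Mean Y = 26.7143
SD X = 14.024759, SD Y = 17.806213
Cov = -101.816327
r = -101.816327/(14.024759*17.806213) = -0.4077

r = -0.4077


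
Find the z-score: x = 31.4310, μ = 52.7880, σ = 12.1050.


z = (31.4310 - 52.7880)/12.1050
= -21.3570/12.1050
= -1.7643

z = -1.7643


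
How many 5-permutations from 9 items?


P(9,5) = 9!/4!
= 362880/24
= 15120

P(9,5) = 15120


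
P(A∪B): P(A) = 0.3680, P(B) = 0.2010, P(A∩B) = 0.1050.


P(A∪B) = 0.3680 + 0.2010 - 0.1050
= 0.5690 - 0.1050
= 0.4640

P(A∪B) = 0.4640


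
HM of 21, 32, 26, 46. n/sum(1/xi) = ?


Sum of reciprocals = 1/21 + 1/32 + 1/26 + 1/46 = 0.139070
HM = 4/0.139070 = 28.7626

HM = 28.7626


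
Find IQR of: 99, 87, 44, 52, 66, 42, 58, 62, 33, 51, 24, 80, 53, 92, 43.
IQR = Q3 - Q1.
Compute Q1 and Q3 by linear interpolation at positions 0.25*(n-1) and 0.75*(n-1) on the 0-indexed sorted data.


Sorted: 24, 33, 42, 43, 44, 51, 52, 53, 58, 62, 66, 80, 87, 92, 99
Q1 (25th %ile) = 43.5000
Q3 (75th %ile) = 73.0000
IQR = 73.0000 - 43.5000 = 29.5000

IQR = 29.5000


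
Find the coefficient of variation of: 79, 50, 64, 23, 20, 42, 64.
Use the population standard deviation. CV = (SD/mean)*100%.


Mean = 48.8571
SD = 20.4131
CV = (20.4131/48.8571)*100 = 41.7812%

CV = 41.7812%


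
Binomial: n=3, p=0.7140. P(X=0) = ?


C(3,0) = 1
p^0 = 1.000000
(1-p)^3 = 0.023394
P = 1 * 1.000000 * 0.023394 = 0.0234

P(X=0) = 0.0234


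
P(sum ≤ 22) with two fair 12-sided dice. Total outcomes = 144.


Total outcomes = 12×12 = 144
Favorable (sum ≤ 22): 141
P = 141/144 = 0.9792

P = 0.9792


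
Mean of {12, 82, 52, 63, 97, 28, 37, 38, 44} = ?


Sum = 12 + 82 + 52 + 63 + 97 + 28 + 37 + 38 + 44 = 453
n = 9
Mean = 453/9 = 50.3333

Mean = 50.3333


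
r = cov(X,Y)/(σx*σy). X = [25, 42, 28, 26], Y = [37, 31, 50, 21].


Mean X = 30.2500, Mean Y = 34.7500
SD X = 6.869316, SD Y = 10.497023
Cov = -7.937500
r = -7.937500/(6.869316*10.497023) = -0.1101

r = -0.1101


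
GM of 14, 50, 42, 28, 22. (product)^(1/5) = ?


Product = 14 × 50 × 42 × 28 × 22 = 18110400
GM = 18110400^(1/5) = 28.2869

GM = 28.2869


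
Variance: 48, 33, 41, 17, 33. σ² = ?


Mean = 34.4000
Squared deviations: 184.9600, 1.9600, 43.5600, 302.7600, 1.9600
Sum = 535.2000
Variance = 535.2000/5 = 107.0400

Variance = 107.0400


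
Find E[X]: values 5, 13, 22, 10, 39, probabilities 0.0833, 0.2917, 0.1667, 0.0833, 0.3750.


E[X] = 5*0.0833 + 13*0.2917 + 22*0.1667 + 10*0.0833 + 39*0.3750
= 0.4165 + 3.7921 + 3.6674 + 0.8330 + 14.6250
= 23.3340

E[X] = 23.3340


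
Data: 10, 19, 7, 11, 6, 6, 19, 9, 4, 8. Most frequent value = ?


Frequencies: 4:1, 6:2, 7:1, 8:1, 9:1, 10:1, 11:1, 19:2
Max frequency = 2
Mode = 6, 19

Mode = 6, 19


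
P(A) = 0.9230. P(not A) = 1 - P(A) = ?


P(not A) = 1 - 0.9230 = 0.0770

P(not A) = 0.0770


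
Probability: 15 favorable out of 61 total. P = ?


P = 15/61 = 0.2459

P = 0.2459


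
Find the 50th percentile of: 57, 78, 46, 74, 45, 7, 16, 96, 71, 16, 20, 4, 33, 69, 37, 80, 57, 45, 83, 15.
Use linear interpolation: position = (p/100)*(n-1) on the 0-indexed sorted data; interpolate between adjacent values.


Sorted: 4, 7, 15, 16, 16, 20, 33, 37, 45, 45, 46, 57, 57, 69, 71, 74, 78, 80, 83, 96
n = 20
Index = 50/100 * 19 = 9.5000
Lower = data[9] = 45, Upper = data[10] = 46
P50 = 45 + 0.5000*(1) = 45.5000

P50 = 45.5000


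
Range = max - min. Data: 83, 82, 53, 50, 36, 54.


Max = 83, Min = 36
Range = 83 - 36 = 47

Range = 47


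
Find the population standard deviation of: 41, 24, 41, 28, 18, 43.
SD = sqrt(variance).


Mean = 32.5000
Variance = 92.9167
SD = sqrt(92.9167) = 9.6393

SD = 9.6393


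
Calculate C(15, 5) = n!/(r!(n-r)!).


C(15,5) = 15!/(5! × 10!)
= 1307674368000/(120 × 3628800)
= 3003

C(15,5) = 3003


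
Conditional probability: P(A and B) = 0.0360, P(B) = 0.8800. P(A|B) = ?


P(A|B) = 0.0360/0.8800 = 0.0409

P(A|B) = 0.0409


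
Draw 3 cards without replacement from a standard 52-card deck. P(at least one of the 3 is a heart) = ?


P(at least one) = 1 - P(none)
P(none) = (39/52) × (38/51) × (37/50) = 0.413529
P(at least one) = 1 - 0.413529 = 0.5865

P = 0.5865


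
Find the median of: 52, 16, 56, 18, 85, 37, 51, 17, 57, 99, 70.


Sorted: 16, 17, 18, 37, 51, 52, 56, 57, 70, 85, 99
n = 11 (odd)
Middle value = 52

Median = 52


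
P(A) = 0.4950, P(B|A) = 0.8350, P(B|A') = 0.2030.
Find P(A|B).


P(B) = P(B|A)*P(A) + P(B|A')*P(A')
= 0.8350*0.4950 + 0.2030*0.5050
= 0.413325 + 0.102515 = 0.515840
P(A|B) = 0.413325/0.515840 = 0.8013

P(A|B) = 0.8013


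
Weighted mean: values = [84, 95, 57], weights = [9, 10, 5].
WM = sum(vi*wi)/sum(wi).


Numerator = 84*9 + 95*10 + 57*5 = 1991
Denominator = 9 + 10 + 5 = 24
WM = 1991/24 = 82.9583

WM = 82.9583


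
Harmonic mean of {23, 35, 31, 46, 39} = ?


Sum of reciprocals = 1/23 + 1/35 + 1/31 + 1/46 + 1/39 = 0.151688
HM = 5/0.151688 = 32.9624

HM = 32.9624


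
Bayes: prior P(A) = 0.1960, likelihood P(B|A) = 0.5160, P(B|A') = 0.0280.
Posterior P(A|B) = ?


P(B) = P(B|A)*P(A) + P(B|A')*P(A')
= 0.5160*0.1960 + 0.0280*0.8040
= 0.101136 + 0.022512 = 0.123648
P(A|B) = 0.101136/0.123648 = 0.8179

P(A|B) = 0.8179


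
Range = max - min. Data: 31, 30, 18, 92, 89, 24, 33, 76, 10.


Max = 92, Min = 10
Range = 92 - 10 = 82

Range = 82


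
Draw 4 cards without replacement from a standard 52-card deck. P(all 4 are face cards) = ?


P(all face cards) = (12/52) × (11/51) × (10/50) × (9/49)
= 0.0018

P = 0.0018


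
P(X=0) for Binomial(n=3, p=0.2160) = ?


C(3,0) = 1
p^0 = 1.000000
(1-p)^3 = 0.481890
P = 1 * 1.000000 * 0.481890 = 0.4819

P(X=0) = 0.4819


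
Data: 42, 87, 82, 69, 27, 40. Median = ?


Sorted: 27, 40, 42, 69, 82, 87
n = 6 (even)
Middle values: 42 and 69
Median = (42+69)/2 = 55.5000

Median = 55.5000


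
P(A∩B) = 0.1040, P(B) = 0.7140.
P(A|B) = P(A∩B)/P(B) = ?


P(A|B) = 0.1040/0.7140 = 0.1457

P(A|B) = 0.1457


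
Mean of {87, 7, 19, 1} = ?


Sum = 87 + 7 + 19 + 1 = 114
n = 4
Mean = 114/4 = 28.5000

Mean = 28.5000


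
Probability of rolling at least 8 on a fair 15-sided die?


Favorable outcomes (roll ≥ 8): 8
Total outcomes = 15
P = 8/15 = 0.5333

P = 0.5333


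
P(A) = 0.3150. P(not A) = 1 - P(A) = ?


P(not A) = 1 - 0.3150 = 0.6850

P(not A) = 0.6850


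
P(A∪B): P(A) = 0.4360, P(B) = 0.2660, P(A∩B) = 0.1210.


P(A∪B) = 0.4360 + 0.2660 - 0.1210
= 0.7020 - 0.1210
= 0.5810

P(A∪B) = 0.5810


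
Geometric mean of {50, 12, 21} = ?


Product = 50 × 12 × 21 = 12600
GM = 12600^(1/3) = 23.2697

GM = 23.2697


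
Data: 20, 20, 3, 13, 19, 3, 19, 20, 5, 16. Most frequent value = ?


Frequencies: 3:2, 5:1, 13:1, 16:1, 19:2, 20:3
Max frequency = 3
Mode = 20

Mode = 20


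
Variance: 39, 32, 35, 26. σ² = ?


Mean = 33.0000
Squared deviations: 36.0000, 1.0000, 4.0000, 49.0000
Sum = 90.0000
Variance = 90.0000/4 = 22.5000

Variance = 22.5000


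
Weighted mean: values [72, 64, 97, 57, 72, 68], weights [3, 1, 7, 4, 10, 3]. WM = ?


Numerator = 72*3 + 64*1 + 97*7 + 57*4 + 72*10 + 68*3 = 2111
Denominator = 3 + 1 + 7 + 4 + 10 + 3 = 28
WM = 2111/28 = 75.3929

WM = 75.3929


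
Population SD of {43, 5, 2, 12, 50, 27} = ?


Mean = 23.1667
Variance = 338.4722
SD = sqrt(338.4722) = 18.3976

SD = 18.3976


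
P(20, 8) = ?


P(20,8) = 20!/12!
= 2432902008176640000/479001600
= 5079110400

P(20,8) = 5079110400


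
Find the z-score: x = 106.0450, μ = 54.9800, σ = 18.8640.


z = (106.0450 - 54.9800)/18.8640
= 51.0650/18.8640
= 2.7070

z = 2.7070


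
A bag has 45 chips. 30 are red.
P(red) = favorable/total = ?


P = 30/45 = 0.6667

P = 0.6667


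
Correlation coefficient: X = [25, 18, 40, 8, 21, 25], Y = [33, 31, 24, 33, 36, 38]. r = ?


Mean X = 22.8333, Mean Y = 32.5000
SD X = 9.581522, SD Y = 4.425306
Cov = -23.250000
r = -23.250000/(9.581522*4.425306) = -0.5483

r = -0.5483


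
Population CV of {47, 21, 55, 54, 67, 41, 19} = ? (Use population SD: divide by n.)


Mean = 43.4286
SD = 16.5603
CV = (16.5603/43.4286)*100 = 38.1324%

CV = 38.1324%


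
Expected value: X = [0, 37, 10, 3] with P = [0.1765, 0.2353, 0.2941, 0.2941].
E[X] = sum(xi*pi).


E[X] = 0*0.1765 + 37*0.2353 + 10*0.2941 + 3*0.2941
= 0 + 8.7061 + 2.9410 + 0.8823
= 12.5294

E[X] = 12.5294


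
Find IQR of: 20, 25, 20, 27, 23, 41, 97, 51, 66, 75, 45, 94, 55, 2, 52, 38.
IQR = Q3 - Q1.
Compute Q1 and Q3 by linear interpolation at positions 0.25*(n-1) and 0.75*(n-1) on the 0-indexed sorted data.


Sorted: 2, 20, 20, 23, 25, 27, 38, 41, 45, 51, 52, 55, 66, 75, 94, 97
Q1 (25th %ile) = 24.5000
Q3 (75th %ile) = 57.7500
IQR = 57.7500 - 24.5000 = 33.2500

IQR = 33.2500


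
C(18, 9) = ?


C(18,9) = 18!/(9! × 9!)
= 6402373705728000/(362880 × 362880)
= 48620

C(18,9) = 48620


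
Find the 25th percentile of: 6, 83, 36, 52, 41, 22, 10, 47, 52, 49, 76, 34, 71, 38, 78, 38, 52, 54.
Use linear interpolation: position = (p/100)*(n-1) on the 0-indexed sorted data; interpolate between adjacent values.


Sorted: 6, 10, 22, 34, 36, 38, 38, 41, 47, 49, 52, 52, 52, 54, 71, 76, 78, 83
n = 18
Index = 25/100 * 17 = 4.2500
Lower = data[4] = 36, Upper = data[5] = 38
P25 = 36 + 0.2500*(2) = 36.5000

P25 = 36.5000


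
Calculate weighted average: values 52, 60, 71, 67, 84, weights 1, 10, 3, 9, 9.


Numerator = 52*1 + 60*10 + 71*3 + 67*9 + 84*9 = 2224
Denominator = 1 + 10 + 3 + 9 + 9 = 32
WM = 2224/32 = 69.5000

WM = 69.5000


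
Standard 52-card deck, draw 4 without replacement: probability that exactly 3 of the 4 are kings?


Hypergeometric: P(X=3) = C(4,3)·C(48,1) / C(52,4)
= 4 × 48 / 270725
= 192/270725 = 0.0007

P = 0.0007


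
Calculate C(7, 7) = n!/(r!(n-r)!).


C(7,7) = 7!/(7! × 0!)
= 5040/(5040 × 1)
= 1

C(7,7) = 1


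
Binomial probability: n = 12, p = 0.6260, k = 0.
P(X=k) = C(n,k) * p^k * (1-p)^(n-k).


C(12,0) = 1
p^0 = 1.000000
(1-p)^12 = 7.489610e-06
P = 1 * 1.000000 * 7.489610e-06 = 7.4896e-06

P(X=0) = 7.4896e-06


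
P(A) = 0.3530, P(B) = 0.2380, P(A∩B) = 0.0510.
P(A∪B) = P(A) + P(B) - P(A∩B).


P(A∪B) = 0.3530 + 0.2380 - 0.0510
= 0.5910 - 0.0510
= 0.5400

P(A∪B) = 0.5400


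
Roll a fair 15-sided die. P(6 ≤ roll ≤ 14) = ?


Favorable outcomes (6 ≤ roll ≤ 14): 9
Total outcomes = 15
P = 9/15 = 0.6000

P = 0.6000


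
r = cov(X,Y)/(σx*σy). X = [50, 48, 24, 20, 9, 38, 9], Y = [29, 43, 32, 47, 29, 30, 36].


Mean X = 28.2857, Mean Y = 35.1429
SD X = 15.970636, SD Y = 6.706683
Cov = -1.612245
r = -1.612245/(15.970636*6.706683) = -0.0151

r = -0.0151


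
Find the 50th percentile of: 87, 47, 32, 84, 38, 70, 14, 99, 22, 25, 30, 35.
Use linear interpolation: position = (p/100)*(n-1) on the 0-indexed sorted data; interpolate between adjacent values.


Sorted: 14, 22, 25, 30, 32, 35, 38, 47, 70, 84, 87, 99
n = 12
Index = 50/100 * 11 = 5.5000
Lower = data[5] = 35, Upper = data[6] = 38
P50 = 35 + 0.5000*(3) = 36.5000

P50 = 36.5000


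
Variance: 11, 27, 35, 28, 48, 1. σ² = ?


Mean = 25.0000
Squared deviations: 196.0000, 4.0000, 100.0000, 9.0000, 529.0000, 576.0000
Sum = 1414.0000
Variance = 1414.0000/6 = 235.6667

Variance = 235.6667


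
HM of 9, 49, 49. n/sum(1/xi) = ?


Sum of reciprocals = 1/9 + 1/49 + 1/49 = 0.151927
HM = 3/0.151927 = 19.7463

HM = 19.7463


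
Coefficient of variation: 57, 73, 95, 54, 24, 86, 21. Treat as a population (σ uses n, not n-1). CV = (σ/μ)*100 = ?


Mean = 58.5714
SD = 26.5053
CV = (26.5053/58.5714)*100 = 45.2529%

CV = 45.2529%


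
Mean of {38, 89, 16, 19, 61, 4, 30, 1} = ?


Sum = 38 + 89 + 16 + 19 + 61 + 4 + 30 + 1 = 258
n = 8
Mean = 258/8 = 32.2500

Mean = 32.2500


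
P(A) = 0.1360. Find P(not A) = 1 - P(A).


P(not A) = 1 - 0.1360 = 0.8640

P(not A) = 0.8640


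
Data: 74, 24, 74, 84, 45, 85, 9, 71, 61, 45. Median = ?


Sorted: 9, 24, 45, 45, 61, 71, 74, 74, 84, 85
n = 10 (even)
Middle values: 61 and 71
Median = (61+71)/2 = 66.0000

Median = 66.0000


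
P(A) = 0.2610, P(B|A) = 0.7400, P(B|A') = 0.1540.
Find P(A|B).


P(B) = P(B|A)*P(A) + P(B|A')*P(A')
= 0.7400*0.2610 + 0.1540*0.7390
= 0.193140 + 0.113806 = 0.306946
P(A|B) = 0.193140/0.306946 = 0.6292

P(A|B) = 0.6292


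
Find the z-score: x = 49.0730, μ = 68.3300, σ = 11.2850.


z = (49.0730 - 68.3300)/11.2850
= -19.2570/11.2850
= -1.7064

z = -1.7064


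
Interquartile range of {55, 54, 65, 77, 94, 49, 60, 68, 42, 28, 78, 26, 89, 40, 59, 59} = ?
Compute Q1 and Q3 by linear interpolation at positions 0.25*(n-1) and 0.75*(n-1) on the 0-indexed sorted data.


Sorted: 26, 28, 40, 42, 49, 54, 55, 59, 59, 60, 65, 68, 77, 78, 89, 94
Q1 (25th %ile) = 47.2500
Q3 (75th %ile) = 70.2500
IQR = 70.2500 - 47.2500 = 23.0000

IQR = 23.0000


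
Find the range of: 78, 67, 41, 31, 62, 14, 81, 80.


Max = 81, Min = 14
Range = 81 - 14 = 67

Range = 67


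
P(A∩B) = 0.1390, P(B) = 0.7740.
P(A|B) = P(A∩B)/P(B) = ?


P(A|B) = 0.1390/0.7740 = 0.1796

P(A|B) = 0.1796


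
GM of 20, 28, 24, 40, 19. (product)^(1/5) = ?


Product = 20 × 28 × 24 × 40 × 19 = 10214400
GM = 10214400^(1/5) = 25.2257

GM = 25.2257


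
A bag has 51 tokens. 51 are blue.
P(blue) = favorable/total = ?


P = 51/51 = 1.0000

P = 1.0000


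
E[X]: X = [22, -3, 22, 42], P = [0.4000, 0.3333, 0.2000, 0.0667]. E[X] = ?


E[X] = 22*0.4000 - 3*0.3333 + 22*0.2000 + 42*0.0667
= 8.8000 - 0.9999 + 4.4000 + 2.8014
= 15.0015

E[X] = 15.0015


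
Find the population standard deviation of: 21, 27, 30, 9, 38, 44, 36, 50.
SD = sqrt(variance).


Mean = 31.8750
Variance = 149.8594
SD = sqrt(149.8594) = 12.2417

SD = 12.2417


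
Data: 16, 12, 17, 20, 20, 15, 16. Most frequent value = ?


Frequencies: 12:1, 15:1, 16:2, 17:1, 20:2
Max frequency = 2
Mode = 16, 20

Mode = 16, 20


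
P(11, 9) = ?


P(11,9) = 11!/2!
= 39916800/2
= 19958400

P(11,9) = 19958400


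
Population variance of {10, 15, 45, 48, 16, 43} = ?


Mean = 29.5000
Squared deviations: 380.2500, 210.2500, 240.2500, 342.2500, 182.2500, 182.2500
Sum = 1537.5000
Variance = 1537.5000/6 = 256.2500

Variance = 256.2500


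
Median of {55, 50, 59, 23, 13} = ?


Sorted: 13, 23, 50, 55, 59
n = 5 (odd)
Middle value = 50

Median = 50


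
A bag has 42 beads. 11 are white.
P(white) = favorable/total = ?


P = 11/42 = 0.2619

P = 0.2619


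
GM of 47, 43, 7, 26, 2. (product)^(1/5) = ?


Product = 47 × 43 × 7 × 26 × 2 = 735644
GM = 735644^(1/5) = 14.9051

GM = 14.9051


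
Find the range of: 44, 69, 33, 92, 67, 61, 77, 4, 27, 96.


Max = 96, Min = 4
Range = 96 - 4 = 92

Range = 92


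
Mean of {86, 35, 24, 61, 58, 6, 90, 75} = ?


Sum = 86 + 35 + 24 + 61 + 58 + 6 + 90 + 75 = 435
n = 8
Mean = 435/8 = 54.3750

Mean = 54.3750


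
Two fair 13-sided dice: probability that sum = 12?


Total outcomes = 13×13 = 169
Favorable (sum = 12): 11
P = 11/169 = 0.0651

P = 0.0651


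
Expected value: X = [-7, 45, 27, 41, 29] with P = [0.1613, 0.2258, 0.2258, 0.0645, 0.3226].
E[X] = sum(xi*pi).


E[X] = -7*0.1613 + 45*0.2258 + 27*0.2258 + 41*0.0645 + 29*0.3226
= -1.1291 + 10.1610 + 6.0966 + 2.6445 + 9.3554
= 27.1284

E[X] = 27.1284


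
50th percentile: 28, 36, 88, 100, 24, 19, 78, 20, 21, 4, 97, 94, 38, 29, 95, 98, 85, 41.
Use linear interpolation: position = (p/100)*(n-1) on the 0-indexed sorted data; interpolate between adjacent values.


Sorted: 4, 19, 20, 21, 24, 28, 29, 36, 38, 41, 78, 85, 88, 94, 95, 97, 98, 100
n = 18
Index = 50/100 * 17 = 8.5000
Lower = data[8] = 38, Upper = data[9] = 41
P50 = 38 + 0.5000*(3) = 39.5000

P50 = 39.5000


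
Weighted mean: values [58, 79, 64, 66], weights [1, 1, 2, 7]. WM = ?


Numerator = 58*1 + 79*1 + 64*2 + 66*7 = 727
Denominator = 1 + 1 + 2 + 7 = 11
WM = 727/11 = 66.0909

WM = 66.0909


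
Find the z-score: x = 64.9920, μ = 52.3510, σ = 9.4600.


z = (64.9920 - 52.3510)/9.4600
= 12.6410/9.4600
= 1.3363

z = 1.3363


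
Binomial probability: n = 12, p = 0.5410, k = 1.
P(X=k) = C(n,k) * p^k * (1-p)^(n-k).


C(12,1) = 12
p^1 = 0.541000
(1-p)^11 = 0.000191
P = 12 * 0.541000 * 0.000191 = 0.0012

P(X=1) = 0.0012


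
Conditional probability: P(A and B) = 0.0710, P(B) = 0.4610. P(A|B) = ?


P(A|B) = 0.0710/0.4610 = 0.1540

P(A|B) = 0.1540


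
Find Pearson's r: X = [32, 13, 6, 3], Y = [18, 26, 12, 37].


Mean X = 13.5000, Mean Y = 23.2500
SD X = 11.280514, SD Y = 9.364160
Cov = -39.625000
r = -39.625000/(11.280514*9.364160) = -0.3751

r = -0.3751


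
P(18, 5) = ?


P(18,5) = 18!/13!
= 6402373705728000/6227020800
= 1028160

P(18,5) = 1028160


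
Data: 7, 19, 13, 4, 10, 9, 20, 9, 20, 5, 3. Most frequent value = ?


Frequencies: 3:1, 4:1, 5:1, 7:1, 9:2, 10:1, 13:1, 19:1, 20:2
Max frequency = 2
Mode = 9, 20

Mode = 9, 20


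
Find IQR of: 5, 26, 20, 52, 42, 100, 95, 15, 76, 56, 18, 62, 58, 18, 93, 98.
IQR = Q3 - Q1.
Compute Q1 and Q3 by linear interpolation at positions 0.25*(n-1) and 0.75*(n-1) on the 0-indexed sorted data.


Sorted: 5, 15, 18, 18, 20, 26, 42, 52, 56, 58, 62, 76, 93, 95, 98, 100
Q1 (25th %ile) = 19.5000
Q3 (75th %ile) = 80.2500
IQR = 80.2500 - 19.5000 = 60.7500

IQR = 60.7500


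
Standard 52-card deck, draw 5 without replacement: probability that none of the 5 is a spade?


P(no spades) = (39/52) × (38/51) × (37/50) × (36/49) × (35/48)
= 0.2215

P = 0.2215


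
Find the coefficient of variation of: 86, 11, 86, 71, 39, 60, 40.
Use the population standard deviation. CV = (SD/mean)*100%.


Mean = 56.1429
SD = 25.6650
CV = (25.6650/56.1429)*100 = 45.7138%

CV = 45.7138%


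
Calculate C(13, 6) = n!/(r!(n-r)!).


C(13,6) = 13!/(6! × 7!)
= 6227020800/(720 × 5040)
= 1716

C(13,6) = 1716


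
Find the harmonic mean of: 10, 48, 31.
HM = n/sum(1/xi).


Sum of reciprocals = 1/10 + 1/48 + 1/31 = 0.153091
HM = 3/0.153091 = 19.5961

HM = 19.5961


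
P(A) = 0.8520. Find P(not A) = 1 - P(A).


P(not A) = 1 - 0.8520 = 0.1480

P(not A) = 0.1480


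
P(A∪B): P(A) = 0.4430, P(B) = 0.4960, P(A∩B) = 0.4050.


P(A∪B) = 0.4430 + 0.4960 - 0.4050
= 0.9390 - 0.4050
= 0.5340

P(A∪B) = 0.5340


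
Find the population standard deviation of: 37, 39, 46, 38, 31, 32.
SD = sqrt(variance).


Mean = 37.1667
Variance = 24.4722
SD = sqrt(24.4722) = 4.9469

SD = 4.9469


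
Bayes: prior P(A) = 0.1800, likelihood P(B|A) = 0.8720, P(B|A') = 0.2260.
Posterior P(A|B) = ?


P(B) = P(B|A)*P(A) + P(B|A')*P(A')
= 0.8720*0.1800 + 0.2260*0.8200
= 0.156960 + 0.185320 = 0.342280
P(A|B) = 0.156960/0.342280 = 0.4586

P(A|B) = 0.4586


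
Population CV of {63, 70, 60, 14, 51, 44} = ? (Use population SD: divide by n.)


Mean = 50.3333
SD = 18.2635
CV = (18.2635/50.3333)*100 = 36.2851%

CV = 36.2851%


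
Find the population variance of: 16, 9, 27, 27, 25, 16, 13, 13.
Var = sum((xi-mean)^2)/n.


Mean = 18.2500
Squared deviations: 5.0625, 85.5625, 76.5625, 76.5625, 45.5625, 5.0625, 27.5625, 27.5625
Sum = 349.5000
Variance = 349.5000/8 = 43.6875

Variance = 43.6875


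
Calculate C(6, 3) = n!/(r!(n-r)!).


C(6,3) = 6!/(3! × 3!)
= 720/(6 × 6)
= 20

C(6,3) = 20


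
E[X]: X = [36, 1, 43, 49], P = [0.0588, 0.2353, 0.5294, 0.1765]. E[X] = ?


E[X] = 36*0.0588 + 1*0.2353 + 43*0.5294 + 49*0.1765
= 2.1168 + 0.2353 + 22.7642 + 8.6485
= 33.7648

E[X] = 33.7648


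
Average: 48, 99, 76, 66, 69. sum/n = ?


Sum = 48 + 99 + 76 + 66 + 69 = 358
n = 5
Mean = 358/5 = 71.6000

Mean = 71.6000


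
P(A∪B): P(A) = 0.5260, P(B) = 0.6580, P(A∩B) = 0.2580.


P(A∪B) = 0.5260 + 0.6580 - 0.2580
= 1.1840 - 0.2580
= 0.9260

P(A∪B) = 0.9260


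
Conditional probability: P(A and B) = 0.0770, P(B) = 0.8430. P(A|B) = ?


P(A|B) = 0.0770/0.8430 = 0.0913

P(A|B) = 0.0913


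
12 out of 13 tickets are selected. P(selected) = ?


P = 12/13 = 0.9231

P = 0.9231


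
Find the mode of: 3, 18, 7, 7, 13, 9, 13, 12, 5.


Frequencies: 3:1, 5:1, 7:2, 9:1, 12:1, 13:2, 18:1
Max frequency = 2
Mode = 7, 13

Mode = 7, 13


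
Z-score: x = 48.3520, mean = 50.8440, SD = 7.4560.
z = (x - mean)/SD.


z = (48.3520 - 50.8440)/7.4560
= -2.4920/7.4560
= -0.3342

z = -0.3342


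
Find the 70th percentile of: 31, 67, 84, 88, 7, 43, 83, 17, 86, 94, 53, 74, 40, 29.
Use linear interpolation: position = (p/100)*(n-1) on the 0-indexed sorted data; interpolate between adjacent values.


Sorted: 7, 17, 29, 31, 40, 43, 53, 67, 74, 83, 84, 86, 88, 94
n = 14
Index = 70/100 * 13 = 9.1000
Lower = data[9] = 83, Upper = data[10] = 84
P70 = 83 + 0.1000*(1) = 83.1000

P70 = 83.1000


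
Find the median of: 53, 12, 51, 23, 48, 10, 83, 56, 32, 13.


Sorted: 10, 12, 13, 23, 32, 48, 51, 53, 56, 83
n = 10 (even)
Middle values: 32 and 48
Median = (32+48)/2 = 40.0000

Median = 40.0000


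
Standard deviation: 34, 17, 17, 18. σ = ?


Mean = 21.5000
Variance = 52.2500
SD = sqrt(52.2500) = 7.2284

SD = 7.2284


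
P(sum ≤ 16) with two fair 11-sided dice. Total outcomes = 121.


Total outcomes = 11×11 = 121
Favorable (sum ≤ 16): 100
P = 100/121 = 0.8264

P = 0.8264


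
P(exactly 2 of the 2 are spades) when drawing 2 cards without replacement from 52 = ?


Hypergeometric: P(X=2) = C(13,2)·C(39,0) / C(52,2)
= 78 × 1 / 1326
= 78/1326 = 0.0588

P = 0.0588


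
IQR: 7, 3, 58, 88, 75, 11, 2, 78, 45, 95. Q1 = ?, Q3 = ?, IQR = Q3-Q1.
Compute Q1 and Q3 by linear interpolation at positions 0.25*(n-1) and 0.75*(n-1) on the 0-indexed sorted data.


Sorted: 2, 3, 7, 11, 45, 58, 75, 78, 88, 95
Q1 (25th %ile) = 8.0000
Q3 (75th %ile) = 77.2500
IQR = 77.2500 - 8.0000 = 69.2500

IQR = 69.2500
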